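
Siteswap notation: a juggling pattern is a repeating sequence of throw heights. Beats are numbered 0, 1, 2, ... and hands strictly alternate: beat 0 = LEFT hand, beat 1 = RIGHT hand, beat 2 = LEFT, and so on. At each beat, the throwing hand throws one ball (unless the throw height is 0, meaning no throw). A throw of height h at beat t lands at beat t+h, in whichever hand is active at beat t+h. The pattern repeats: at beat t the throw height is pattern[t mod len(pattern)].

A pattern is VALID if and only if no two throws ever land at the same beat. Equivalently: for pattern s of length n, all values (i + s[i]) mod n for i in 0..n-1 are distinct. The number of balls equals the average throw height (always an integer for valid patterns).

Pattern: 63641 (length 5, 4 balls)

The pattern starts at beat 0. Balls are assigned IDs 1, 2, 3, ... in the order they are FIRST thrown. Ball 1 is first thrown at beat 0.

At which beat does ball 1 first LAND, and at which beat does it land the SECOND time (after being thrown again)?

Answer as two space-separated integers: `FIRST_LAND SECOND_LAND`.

Beat 0 (L): throw ball1 h=6 -> lands@6:L; in-air after throw: [b1@6:L]
Beat 1 (R): throw ball2 h=3 -> lands@4:L; in-air after throw: [b2@4:L b1@6:L]
Beat 2 (L): throw ball3 h=6 -> lands@8:L; in-air after throw: [b2@4:L b1@6:L b3@8:L]
Beat 3 (R): throw ball4 h=4 -> lands@7:R; in-air after throw: [b2@4:L b1@6:L b4@7:R b3@8:L]
Beat 4 (L): throw ball2 h=1 -> lands@5:R; in-air after throw: [b2@5:R b1@6:L b4@7:R b3@8:L]
Beat 5 (R): throw ball2 h=6 -> lands@11:R; in-air after throw: [b1@6:L b4@7:R b3@8:L b2@11:R]
Beat 6 (L): throw ball1 h=3 -> lands@9:R; in-air after throw: [b4@7:R b3@8:L b1@9:R b2@11:R]
Beat 7 (R): throw ball4 h=6 -> lands@13:R; in-air after throw: [b3@8:L b1@9:R b2@11:R b4@13:R]
Beat 8 (L): throw ball3 h=4 -> lands@12:L; in-air after throw: [b1@9:R b2@11:R b3@12:L b4@13:R]
Beat 9 (R): throw ball1 h=1 -> lands@10:L; in-air after throw: [b1@10:L b2@11:R b3@12:L b4@13:R]
Ball 1: thrown@0 h=6 -> first land @6; rethrown@6 h=3 -> second land @9

Answer: 6 9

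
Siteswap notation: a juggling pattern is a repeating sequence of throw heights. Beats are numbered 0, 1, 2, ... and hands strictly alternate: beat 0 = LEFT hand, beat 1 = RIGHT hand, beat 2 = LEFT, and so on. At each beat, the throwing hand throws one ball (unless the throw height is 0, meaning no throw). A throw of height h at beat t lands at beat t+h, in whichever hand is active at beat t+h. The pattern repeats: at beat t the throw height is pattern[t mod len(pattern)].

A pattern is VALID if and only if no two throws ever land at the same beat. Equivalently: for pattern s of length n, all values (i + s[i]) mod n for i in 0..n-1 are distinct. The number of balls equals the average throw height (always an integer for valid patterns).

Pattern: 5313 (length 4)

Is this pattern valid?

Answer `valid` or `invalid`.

i=0: (i + s[i]) mod n = (0 + 5) mod 4 = 1
i=1: (i + s[i]) mod n = (1 + 3) mod 4 = 0
i=2: (i + s[i]) mod n = (2 + 1) mod 4 = 3
i=3: (i + s[i]) mod n = (3 + 3) mod 4 = 2
Residues: [1, 0, 3, 2], distinct: True

Answer: valid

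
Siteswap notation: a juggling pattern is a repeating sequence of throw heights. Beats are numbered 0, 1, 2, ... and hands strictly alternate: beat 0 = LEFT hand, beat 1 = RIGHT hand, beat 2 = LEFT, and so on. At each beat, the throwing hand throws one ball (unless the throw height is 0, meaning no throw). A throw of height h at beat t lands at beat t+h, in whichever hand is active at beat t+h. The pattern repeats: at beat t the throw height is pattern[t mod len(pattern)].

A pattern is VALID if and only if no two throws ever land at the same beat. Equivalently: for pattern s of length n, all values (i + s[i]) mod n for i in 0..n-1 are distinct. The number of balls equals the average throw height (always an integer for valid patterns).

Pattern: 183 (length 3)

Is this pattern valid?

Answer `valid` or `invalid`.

i=0: (i + s[i]) mod n = (0 + 1) mod 3 = 1
i=1: (i + s[i]) mod n = (1 + 8) mod 3 = 0
i=2: (i + s[i]) mod n = (2 + 3) mod 3 = 2
Residues: [1, 0, 2], distinct: True

Answer: valid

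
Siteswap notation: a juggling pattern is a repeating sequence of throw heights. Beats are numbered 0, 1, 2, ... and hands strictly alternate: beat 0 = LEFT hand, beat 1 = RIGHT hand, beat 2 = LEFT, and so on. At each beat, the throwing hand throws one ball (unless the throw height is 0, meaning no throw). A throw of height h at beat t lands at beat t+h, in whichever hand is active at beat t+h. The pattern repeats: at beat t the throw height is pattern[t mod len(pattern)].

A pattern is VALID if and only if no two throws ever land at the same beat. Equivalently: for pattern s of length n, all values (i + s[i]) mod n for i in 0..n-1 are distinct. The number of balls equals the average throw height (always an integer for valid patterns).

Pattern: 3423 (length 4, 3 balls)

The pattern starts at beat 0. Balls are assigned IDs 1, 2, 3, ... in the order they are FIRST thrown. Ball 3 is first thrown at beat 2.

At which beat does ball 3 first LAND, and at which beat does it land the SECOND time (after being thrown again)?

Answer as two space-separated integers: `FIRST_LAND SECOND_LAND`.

Answer: 4 7

Derivation:
Beat 0 (L): throw ball1 h=3 -> lands@3:R; in-air after throw: [b1@3:R]
Beat 1 (R): throw ball2 h=4 -> lands@5:R; in-air after throw: [b1@3:R b2@5:R]
Beat 2 (L): throw ball3 h=2 -> lands@4:L; in-air after throw: [b1@3:R b3@4:L b2@5:R]
Beat 3 (R): throw ball1 h=3 -> lands@6:L; in-air after throw: [b3@4:L b2@5:R b1@6:L]
Beat 4 (L): throw ball3 h=3 -> lands@7:R; in-air after throw: [b2@5:R b1@6:L b3@7:R]
Beat 5 (R): throw ball2 h=4 -> lands@9:R; in-air after throw: [b1@6:L b3@7:R b2@9:R]
Beat 6 (L): throw ball1 h=2 -> lands@8:L; in-air after throw: [b3@7:R b1@8:L b2@9:R]
Beat 7 (R): throw ball3 h=3 -> lands@10:L; in-air after throw: [b1@8:L b2@9:R b3@10:L]
Ball 3: thrown@2 h=2 -> first land @4; rethrown@4 h=3 -> second land @7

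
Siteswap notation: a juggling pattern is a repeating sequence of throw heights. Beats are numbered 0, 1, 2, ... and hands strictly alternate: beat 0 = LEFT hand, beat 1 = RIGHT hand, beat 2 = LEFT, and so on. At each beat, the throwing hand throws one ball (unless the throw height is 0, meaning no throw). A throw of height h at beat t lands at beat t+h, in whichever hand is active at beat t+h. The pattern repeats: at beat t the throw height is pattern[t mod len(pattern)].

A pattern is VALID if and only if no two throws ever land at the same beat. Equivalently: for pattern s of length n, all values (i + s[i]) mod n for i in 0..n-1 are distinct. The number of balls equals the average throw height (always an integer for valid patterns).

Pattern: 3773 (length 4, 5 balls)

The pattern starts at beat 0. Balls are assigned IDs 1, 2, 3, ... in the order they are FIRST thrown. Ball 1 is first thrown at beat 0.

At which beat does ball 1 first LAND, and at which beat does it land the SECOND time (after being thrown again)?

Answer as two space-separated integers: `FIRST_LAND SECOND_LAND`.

Answer: 3 6

Derivation:
Beat 0 (L): throw ball1 h=3 -> lands@3:R; in-air after throw: [b1@3:R]
Beat 1 (R): throw ball2 h=7 -> lands@8:L; in-air after throw: [b1@3:R b2@8:L]
Beat 2 (L): throw ball3 h=7 -> lands@9:R; in-air after throw: [b1@3:R b2@8:L b3@9:R]
Beat 3 (R): throw ball1 h=3 -> lands@6:L; in-air after throw: [b1@6:L b2@8:L b3@9:R]
Beat 4 (L): throw ball4 h=3 -> lands@7:R; in-air after throw: [b1@6:L b4@7:R b2@8:L b3@9:R]
Beat 5 (R): throw ball5 h=7 -> lands@12:L; in-air after throw: [b1@6:L b4@7:R b2@8:L b3@9:R b5@12:L]
Beat 6 (L): throw ball1 h=7 -> lands@13:R; in-air after throw: [b4@7:R b2@8:L b3@9:R b5@12:L b1@13:R]
Ball 1: thrown@0 h=3 -> first land @3; rethrown@3 h=3 -> second land @6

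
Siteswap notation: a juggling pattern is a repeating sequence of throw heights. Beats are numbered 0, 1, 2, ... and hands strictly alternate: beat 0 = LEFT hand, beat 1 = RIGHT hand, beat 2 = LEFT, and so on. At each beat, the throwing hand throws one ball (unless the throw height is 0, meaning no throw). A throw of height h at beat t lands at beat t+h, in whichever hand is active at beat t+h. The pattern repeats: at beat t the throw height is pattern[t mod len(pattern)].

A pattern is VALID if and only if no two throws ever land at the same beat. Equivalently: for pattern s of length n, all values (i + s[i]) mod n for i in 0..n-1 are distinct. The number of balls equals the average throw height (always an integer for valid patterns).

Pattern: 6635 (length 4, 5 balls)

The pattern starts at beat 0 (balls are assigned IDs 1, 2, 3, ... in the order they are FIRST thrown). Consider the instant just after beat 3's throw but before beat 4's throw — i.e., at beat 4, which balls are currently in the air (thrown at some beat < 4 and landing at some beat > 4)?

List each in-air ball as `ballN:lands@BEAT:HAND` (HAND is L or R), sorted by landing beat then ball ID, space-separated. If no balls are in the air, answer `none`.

Beat 0 (L): throw ball1 h=6 -> lands@6:L; in-air after throw: [b1@6:L]
Beat 1 (R): throw ball2 h=6 -> lands@7:R; in-air after throw: [b1@6:L b2@7:R]
Beat 2 (L): throw ball3 h=3 -> lands@5:R; in-air after throw: [b3@5:R b1@6:L b2@7:R]
Beat 3 (R): throw ball4 h=5 -> lands@8:L; in-air after throw: [b3@5:R b1@6:L b2@7:R b4@8:L]
Beat 4 (L): throw ball5 h=6 -> lands@10:L; in-air after throw: [b3@5:R b1@6:L b2@7:R b4@8:L b5@10:L]

Answer: ball3:lands@5:R ball1:lands@6:L ball2:lands@7:R ball4:lands@8:L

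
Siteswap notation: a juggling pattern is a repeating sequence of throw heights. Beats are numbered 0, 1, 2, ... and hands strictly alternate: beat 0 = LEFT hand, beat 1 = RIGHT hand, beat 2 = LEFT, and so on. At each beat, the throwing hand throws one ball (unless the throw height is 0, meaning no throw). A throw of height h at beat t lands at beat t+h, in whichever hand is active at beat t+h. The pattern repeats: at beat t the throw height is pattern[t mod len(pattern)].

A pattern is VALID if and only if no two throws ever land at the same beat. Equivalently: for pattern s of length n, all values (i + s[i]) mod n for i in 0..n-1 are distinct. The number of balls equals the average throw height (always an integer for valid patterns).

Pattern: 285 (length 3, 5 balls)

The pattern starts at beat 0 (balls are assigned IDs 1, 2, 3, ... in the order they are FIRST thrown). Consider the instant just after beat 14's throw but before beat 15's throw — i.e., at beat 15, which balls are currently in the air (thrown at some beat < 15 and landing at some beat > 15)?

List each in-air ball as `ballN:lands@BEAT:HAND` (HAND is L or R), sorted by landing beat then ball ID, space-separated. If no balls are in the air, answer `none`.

Answer: ball2:lands@16:L ball3:lands@18:L ball4:lands@19:R ball5:lands@21:R

Derivation:
Beat 0 (L): throw ball1 h=2 -> lands@2:L; in-air after throw: [b1@2:L]
Beat 1 (R): throw ball2 h=8 -> lands@9:R; in-air after throw: [b1@2:L b2@9:R]
Beat 2 (L): throw ball1 h=5 -> lands@7:R; in-air after throw: [b1@7:R b2@9:R]
Beat 3 (R): throw ball3 h=2 -> lands@5:R; in-air after throw: [b3@5:R b1@7:R b2@9:R]
Beat 4 (L): throw ball4 h=8 -> lands@12:L; in-air after throw: [b3@5:R b1@7:R b2@9:R b4@12:L]
Beat 5 (R): throw ball3 h=5 -> lands@10:L; in-air after throw: [b1@7:R b2@9:R b3@10:L b4@12:L]
Beat 6 (L): throw ball5 h=2 -> lands@8:L; in-air after throw: [b1@7:R b5@8:L b2@9:R b3@10:L b4@12:L]
Beat 7 (R): throw ball1 h=8 -> lands@15:R; in-air after throw: [b5@8:L b2@9:R b3@10:L b4@12:L b1@15:R]
Beat 8 (L): throw ball5 h=5 -> lands@13:R; in-air after throw: [b2@9:R b3@10:L b4@12:L b5@13:R b1@15:R]
Beat 9 (R): throw ball2 h=2 -> lands@11:R; in-air after throw: [b3@10:L b2@11:R b4@12:L b5@13:R b1@15:R]
Beat 10 (L): throw ball3 h=8 -> lands@18:L; in-air after throw: [b2@11:R b4@12:L b5@13:R b1@15:R b3@18:L]
Beat 11 (R): throw ball2 h=5 -> lands@16:L; in-air after throw: [b4@12:L b5@13:R b1@15:R b2@16:L b3@18:L]
Beat 12 (L): throw ball4 h=2 -> lands@14:L; in-air after throw: [b5@13:R b4@14:L b1@15:R b2@16:L b3@18:L]
Beat 13 (R): throw ball5 h=8 -> lands@21:R; in-air after throw: [b4@14:L b1@15:R b2@16:L b3@18:L b5@21:R]
Beat 14 (L): throw ball4 h=5 -> lands@19:R; in-air after throw: [b1@15:R b2@16:L b3@18:L b4@19:R b5@21:R]
Beat 15 (R): throw ball1 h=2 -> lands@17:R; in-air after throw: [b2@16:L b1@17:R b3@18:L b4@19:R b5@21:R]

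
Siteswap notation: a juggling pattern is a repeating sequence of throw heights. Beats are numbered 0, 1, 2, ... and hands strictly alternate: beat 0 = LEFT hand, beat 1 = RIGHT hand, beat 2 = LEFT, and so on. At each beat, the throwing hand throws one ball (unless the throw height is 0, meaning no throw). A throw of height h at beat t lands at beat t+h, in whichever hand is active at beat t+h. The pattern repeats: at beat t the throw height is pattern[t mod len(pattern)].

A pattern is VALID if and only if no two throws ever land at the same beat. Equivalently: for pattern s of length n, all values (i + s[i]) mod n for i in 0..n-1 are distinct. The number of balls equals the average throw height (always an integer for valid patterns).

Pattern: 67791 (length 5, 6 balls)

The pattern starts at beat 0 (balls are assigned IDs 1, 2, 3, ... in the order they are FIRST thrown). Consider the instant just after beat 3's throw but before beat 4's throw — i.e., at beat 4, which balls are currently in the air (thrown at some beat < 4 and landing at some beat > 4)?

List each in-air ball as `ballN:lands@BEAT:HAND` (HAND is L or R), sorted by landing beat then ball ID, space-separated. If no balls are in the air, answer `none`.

Beat 0 (L): throw ball1 h=6 -> lands@6:L; in-air after throw: [b1@6:L]
Beat 1 (R): throw ball2 h=7 -> lands@8:L; in-air after throw: [b1@6:L b2@8:L]
Beat 2 (L): throw ball3 h=7 -> lands@9:R; in-air after throw: [b1@6:L b2@8:L b3@9:R]
Beat 3 (R): throw ball4 h=9 -> lands@12:L; in-air after throw: [b1@6:L b2@8:L b3@9:R b4@12:L]
Beat 4 (L): throw ball5 h=1 -> lands@5:R; in-air after throw: [b5@5:R b1@6:L b2@8:L b3@9:R b4@12:L]

Answer: ball1:lands@6:L ball2:lands@8:L ball3:lands@9:R ball4:lands@12:L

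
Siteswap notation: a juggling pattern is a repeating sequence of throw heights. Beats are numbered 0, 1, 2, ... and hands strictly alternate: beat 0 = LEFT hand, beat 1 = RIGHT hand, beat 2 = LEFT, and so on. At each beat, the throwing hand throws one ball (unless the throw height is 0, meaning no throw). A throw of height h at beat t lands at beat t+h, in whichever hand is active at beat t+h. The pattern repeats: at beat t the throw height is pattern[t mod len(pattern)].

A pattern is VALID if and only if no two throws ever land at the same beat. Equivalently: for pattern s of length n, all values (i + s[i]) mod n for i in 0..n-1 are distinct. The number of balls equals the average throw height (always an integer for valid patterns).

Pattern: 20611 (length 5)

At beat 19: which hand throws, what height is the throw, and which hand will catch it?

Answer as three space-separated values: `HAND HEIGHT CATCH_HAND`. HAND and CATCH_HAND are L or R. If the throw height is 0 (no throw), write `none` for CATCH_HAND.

Beat 19: 19 mod 2 = 1, so hand = R
Throw height = pattern[19 mod 5] = pattern[4] = 1
Lands at beat 19+1=20, 20 mod 2 = 0, so catch hand = L

Answer: R 1 L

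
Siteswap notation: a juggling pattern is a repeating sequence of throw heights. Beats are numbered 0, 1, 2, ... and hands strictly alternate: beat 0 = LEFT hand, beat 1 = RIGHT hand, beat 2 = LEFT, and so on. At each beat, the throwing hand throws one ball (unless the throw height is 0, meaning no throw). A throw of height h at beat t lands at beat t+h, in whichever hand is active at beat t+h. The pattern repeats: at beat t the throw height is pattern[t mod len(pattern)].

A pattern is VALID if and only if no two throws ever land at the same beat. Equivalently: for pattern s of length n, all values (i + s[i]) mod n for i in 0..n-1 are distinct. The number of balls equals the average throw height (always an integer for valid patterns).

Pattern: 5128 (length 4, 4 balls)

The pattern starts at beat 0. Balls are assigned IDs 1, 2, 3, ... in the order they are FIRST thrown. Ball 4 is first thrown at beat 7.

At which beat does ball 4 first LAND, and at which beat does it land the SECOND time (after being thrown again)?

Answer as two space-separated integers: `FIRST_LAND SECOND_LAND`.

Answer: 15 23

Derivation:
Beat 0 (L): throw ball1 h=5 -> lands@5:R; in-air after throw: [b1@5:R]
Beat 1 (R): throw ball2 h=1 -> lands@2:L; in-air after throw: [b2@2:L b1@5:R]
Beat 2 (L): throw ball2 h=2 -> lands@4:L; in-air after throw: [b2@4:L b1@5:R]
Beat 3 (R): throw ball3 h=8 -> lands@11:R; in-air after throw: [b2@4:L b1@5:R b3@11:R]
Beat 4 (L): throw ball2 h=5 -> lands@9:R; in-air after throw: [b1@5:R b2@9:R b3@11:R]
Beat 5 (R): throw ball1 h=1 -> lands@6:L; in-air after throw: [b1@6:L b2@9:R b3@11:R]
Beat 6 (L): throw ball1 h=2 -> lands@8:L; in-air after throw: [b1@8:L b2@9:R b3@11:R]
Beat 7 (R): throw ball4 h=8 -> lands@15:R; in-air after throw: [b1@8:L b2@9:R b3@11:R b4@15:R]
Beat 8 (L): throw ball1 h=5 -> lands@13:R; in-air after throw: [b2@9:R b3@11:R b1@13:R b4@15:R]
Beat 9 (R): throw ball2 h=1 -> lands@10:L; in-air after throw: [b2@10:L b3@11:R b1@13:R b4@15:R]
Beat 10 (L): throw ball2 h=2 -> lands@12:L; in-air after throw: [b3@11:R b2@12:L b1@13:R b4@15:R]
Beat 11 (R): throw ball3 h=8 -> lands@19:R; in-air after throw: [b2@12:L b1@13:R b4@15:R b3@19:R]
Beat 12 (L): throw ball2 h=5 -> lands@17:R; in-air after throw: [b1@13:R b4@15:R b2@17:R b3@19:R]
Beat 13 (R): throw ball1 h=1 -> lands@14:L; in-air after throw: [b1@14:L b4@15:R b2@17:R b3@19:R]
Beat 14 (L): throw ball1 h=2 -> lands@16:L; in-air after throw: [b4@15:R b1@16:L b2@17:R b3@19:R]
Beat 15 (R): throw ball4 h=8 -> lands@23:R; in-air after throw: [b1@16:L b2@17:R b3@19:R b4@23:R]
Beat 16 (L): throw ball1 h=5 -> lands@21:R; in-air after throw: [b2@17:R b3@19:R b1@21:R b4@23:R]
Beat 17 (R): throw ball2 h=1 -> lands@18:L; in-air after throw: [b2@18:L b3@19:R b1@21:R b4@23:R]
Beat 18 (L): throw ball2 h=2 -> lands@20:L; in-air after throw: [b3@19:R b2@20:L b1@21:R b4@23:R]
Beat 19 (R): throw ball3 h=8 -> lands@27:R; in-air after throw: [b2@20:L b1@21:R b4@23:R b3@27:R]
Beat 20 (L): throw ball2 h=5 -> lands@25:R; in-air after throw: [b1@21:R b4@23:R b2@25:R b3@27:R]
Beat 21 (R): throw ball1 h=1 -> lands@22:L; in-air after throw: [b1@22:L b4@23:R b2@25:R b3@27:R]
Beat 22 (L): throw ball1 h=2 -> lands@24:L; in-air after throw: [b4@23:R b1@24:L b2@25:R b3@27:R]
Beat 23 (R): throw ball4 h=8 -> lands@31:R; in-air after throw: [b1@24:L b2@25:R b3@27:R b4@31:R]
Ball 4: thrown@7 h=8 -> first land @15; rethrown@15 h=8 -> second land @23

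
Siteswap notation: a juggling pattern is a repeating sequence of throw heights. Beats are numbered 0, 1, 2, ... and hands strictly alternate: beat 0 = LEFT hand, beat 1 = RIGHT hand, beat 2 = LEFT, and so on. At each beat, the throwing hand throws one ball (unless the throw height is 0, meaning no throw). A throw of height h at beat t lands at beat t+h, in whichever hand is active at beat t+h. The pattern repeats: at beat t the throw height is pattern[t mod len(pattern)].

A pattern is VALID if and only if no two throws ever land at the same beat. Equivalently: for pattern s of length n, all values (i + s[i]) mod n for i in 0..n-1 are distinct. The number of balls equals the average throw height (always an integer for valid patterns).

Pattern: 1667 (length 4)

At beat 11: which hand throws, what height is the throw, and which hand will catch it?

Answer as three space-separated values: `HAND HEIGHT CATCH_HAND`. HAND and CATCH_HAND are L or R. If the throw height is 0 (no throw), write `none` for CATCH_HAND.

Answer: R 7 L

Derivation:
Beat 11: 11 mod 2 = 1, so hand = R
Throw height = pattern[11 mod 4] = pattern[3] = 7
Lands at beat 11+7=18, 18 mod 2 = 0, so catch hand = L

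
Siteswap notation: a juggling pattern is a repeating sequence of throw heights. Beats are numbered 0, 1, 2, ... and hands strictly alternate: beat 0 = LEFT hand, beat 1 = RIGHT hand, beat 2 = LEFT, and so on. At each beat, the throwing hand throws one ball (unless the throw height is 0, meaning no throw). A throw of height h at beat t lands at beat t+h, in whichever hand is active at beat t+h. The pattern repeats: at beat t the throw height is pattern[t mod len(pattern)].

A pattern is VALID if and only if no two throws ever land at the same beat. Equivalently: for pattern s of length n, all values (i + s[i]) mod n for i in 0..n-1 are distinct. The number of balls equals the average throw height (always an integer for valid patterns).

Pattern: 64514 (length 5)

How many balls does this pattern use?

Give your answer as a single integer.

Answer: 4

Derivation:
Pattern = [6, 4, 5, 1, 4], length n = 5
  position 0: throw height = 6, running sum = 6
  position 1: throw height = 4, running sum = 10
  position 2: throw height = 5, running sum = 15
  position 3: throw height = 1, running sum = 16
  position 4: throw height = 4, running sum = 20
Total sum = 20; balls = sum / n = 20 / 5 = 4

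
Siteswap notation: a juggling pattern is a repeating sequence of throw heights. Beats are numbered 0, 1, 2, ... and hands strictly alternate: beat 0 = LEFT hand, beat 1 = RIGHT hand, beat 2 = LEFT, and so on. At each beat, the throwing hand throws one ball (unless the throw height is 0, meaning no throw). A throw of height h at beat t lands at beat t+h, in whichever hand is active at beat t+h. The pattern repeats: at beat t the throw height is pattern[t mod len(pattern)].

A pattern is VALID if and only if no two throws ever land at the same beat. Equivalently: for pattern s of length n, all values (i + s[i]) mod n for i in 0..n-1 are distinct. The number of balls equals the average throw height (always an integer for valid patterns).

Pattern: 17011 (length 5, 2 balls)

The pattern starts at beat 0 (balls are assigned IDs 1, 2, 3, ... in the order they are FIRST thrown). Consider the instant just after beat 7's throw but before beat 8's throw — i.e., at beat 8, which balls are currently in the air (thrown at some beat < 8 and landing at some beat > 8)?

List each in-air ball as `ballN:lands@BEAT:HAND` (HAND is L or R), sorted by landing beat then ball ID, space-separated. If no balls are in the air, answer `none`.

Beat 0 (L): throw ball1 h=1 -> lands@1:R; in-air after throw: [b1@1:R]
Beat 1 (R): throw ball1 h=7 -> lands@8:L; in-air after throw: [b1@8:L]
Beat 3 (R): throw ball2 h=1 -> lands@4:L; in-air after throw: [b2@4:L b1@8:L]
Beat 4 (L): throw ball2 h=1 -> lands@5:R; in-air after throw: [b2@5:R b1@8:L]
Beat 5 (R): throw ball2 h=1 -> lands@6:L; in-air after throw: [b2@6:L b1@8:L]
Beat 6 (L): throw ball2 h=7 -> lands@13:R; in-air after throw: [b1@8:L b2@13:R]
Beat 8 (L): throw ball1 h=1 -> lands@9:R; in-air after throw: [b1@9:R b2@13:R]

Answer: ball2:lands@13:R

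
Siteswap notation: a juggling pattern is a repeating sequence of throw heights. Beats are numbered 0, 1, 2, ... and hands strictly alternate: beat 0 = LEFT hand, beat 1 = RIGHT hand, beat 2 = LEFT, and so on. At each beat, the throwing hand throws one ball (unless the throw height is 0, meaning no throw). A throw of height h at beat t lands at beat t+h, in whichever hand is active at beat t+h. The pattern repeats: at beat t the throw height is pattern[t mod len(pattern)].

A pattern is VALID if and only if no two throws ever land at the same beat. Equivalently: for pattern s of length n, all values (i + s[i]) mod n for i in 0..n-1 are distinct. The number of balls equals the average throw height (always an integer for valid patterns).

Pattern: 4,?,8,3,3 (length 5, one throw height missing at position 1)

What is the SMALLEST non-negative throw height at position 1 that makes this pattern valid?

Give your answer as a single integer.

i=0: (0 + 4) mod 5 = 4
i=1: s[i]=? (unknown)
i=2: (2 + 8) mod 5 = 0
i=3: (3 + 3) mod 5 = 1
i=4: (4 + 3) mod 5 = 2
Known residues: [0, 1, 2, 4]; need a permutation of 0..4, so missing residue r = 3
Need (1 + s) mod 5 = 3; smallest s = (3 - 1) mod 5 = 2

Answer: 2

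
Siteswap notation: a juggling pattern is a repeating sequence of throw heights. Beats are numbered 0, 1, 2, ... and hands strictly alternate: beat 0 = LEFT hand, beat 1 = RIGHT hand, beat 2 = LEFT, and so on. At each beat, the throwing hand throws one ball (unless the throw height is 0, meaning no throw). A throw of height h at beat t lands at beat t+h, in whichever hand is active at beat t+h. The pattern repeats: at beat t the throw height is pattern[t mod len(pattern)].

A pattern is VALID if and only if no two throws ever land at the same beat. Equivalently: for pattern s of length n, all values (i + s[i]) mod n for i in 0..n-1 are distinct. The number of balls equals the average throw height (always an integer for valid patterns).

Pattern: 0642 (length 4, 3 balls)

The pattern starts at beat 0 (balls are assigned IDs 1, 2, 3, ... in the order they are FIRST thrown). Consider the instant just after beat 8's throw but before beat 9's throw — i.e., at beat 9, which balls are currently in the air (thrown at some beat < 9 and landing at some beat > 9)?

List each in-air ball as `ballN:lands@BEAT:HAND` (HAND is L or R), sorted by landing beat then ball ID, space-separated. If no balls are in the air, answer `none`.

Answer: ball2:lands@10:L ball3:lands@11:R

Derivation:
Beat 1 (R): throw ball1 h=6 -> lands@7:R; in-air after throw: [b1@7:R]
Beat 2 (L): throw ball2 h=4 -> lands@6:L; in-air after throw: [b2@6:L b1@7:R]
Beat 3 (R): throw ball3 h=2 -> lands@5:R; in-air after throw: [b3@5:R b2@6:L b1@7:R]
Beat 5 (R): throw ball3 h=6 -> lands@11:R; in-air after throw: [b2@6:L b1@7:R b3@11:R]
Beat 6 (L): throw ball2 h=4 -> lands@10:L; in-air after throw: [b1@7:R b2@10:L b3@11:R]
Beat 7 (R): throw ball1 h=2 -> lands@9:R; in-air after throw: [b1@9:R b2@10:L b3@11:R]
Beat 9 (R): throw ball1 h=6 -> lands@15:R; in-air after throw: [b2@10:L b3@11:R b1@15:R]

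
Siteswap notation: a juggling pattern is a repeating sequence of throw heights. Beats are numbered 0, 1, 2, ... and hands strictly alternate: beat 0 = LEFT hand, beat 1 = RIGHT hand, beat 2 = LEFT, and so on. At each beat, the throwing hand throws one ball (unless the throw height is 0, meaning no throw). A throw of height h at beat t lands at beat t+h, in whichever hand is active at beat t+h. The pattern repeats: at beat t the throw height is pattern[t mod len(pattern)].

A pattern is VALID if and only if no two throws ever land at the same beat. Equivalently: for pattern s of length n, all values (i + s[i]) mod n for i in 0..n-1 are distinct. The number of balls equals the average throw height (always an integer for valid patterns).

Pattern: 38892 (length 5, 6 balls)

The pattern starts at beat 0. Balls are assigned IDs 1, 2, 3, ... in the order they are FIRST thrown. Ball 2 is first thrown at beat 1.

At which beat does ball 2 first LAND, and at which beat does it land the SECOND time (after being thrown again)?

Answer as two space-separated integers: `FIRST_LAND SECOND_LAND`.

Answer: 9 11

Derivation:
Beat 0 (L): throw ball1 h=3 -> lands@3:R; in-air after throw: [b1@3:R]
Beat 1 (R): throw ball2 h=8 -> lands@9:R; in-air after throw: [b1@3:R b2@9:R]
Beat 2 (L): throw ball3 h=8 -> lands@10:L; in-air after throw: [b1@3:R b2@9:R b3@10:L]
Beat 3 (R): throw ball1 h=9 -> lands@12:L; in-air after throw: [b2@9:R b3@10:L b1@12:L]
Beat 4 (L): throw ball4 h=2 -> lands@6:L; in-air after throw: [b4@6:L b2@9:R b3@10:L b1@12:L]
Beat 5 (R): throw ball5 h=3 -> lands@8:L; in-air after throw: [b4@6:L b5@8:L b2@9:R b3@10:L b1@12:L]
Beat 6 (L): throw ball4 h=8 -> lands@14:L; in-air after throw: [b5@8:L b2@9:R b3@10:L b1@12:L b4@14:L]
Beat 7 (R): throw ball6 h=8 -> lands@15:R; in-air after throw: [b5@8:L b2@9:R b3@10:L b1@12:L b4@14:L b6@15:R]
Beat 8 (L): throw ball5 h=9 -> lands@17:R; in-air after throw: [b2@9:R b3@10:L b1@12:L b4@14:L b6@15:R b5@17:R]
Beat 9 (R): throw ball2 h=2 -> lands@11:R; in-air after throw: [b3@10:L b2@11:R b1@12:L b4@14:L b6@15:R b5@17:R]
Beat 10 (L): throw ball3 h=3 -> lands@13:R; in-air after throw: [b2@11:R b1@12:L b3@13:R b4@14:L b6@15:R b5@17:R]
Beat 11 (R): throw ball2 h=8 -> lands@19:R; in-air after throw: [b1@12:L b3@13:R b4@14:L b6@15:R b5@17:R b2@19:R]
Ball 2: thrown@1 h=8 -> first land @9; rethrown@9 h=2 -> second land @11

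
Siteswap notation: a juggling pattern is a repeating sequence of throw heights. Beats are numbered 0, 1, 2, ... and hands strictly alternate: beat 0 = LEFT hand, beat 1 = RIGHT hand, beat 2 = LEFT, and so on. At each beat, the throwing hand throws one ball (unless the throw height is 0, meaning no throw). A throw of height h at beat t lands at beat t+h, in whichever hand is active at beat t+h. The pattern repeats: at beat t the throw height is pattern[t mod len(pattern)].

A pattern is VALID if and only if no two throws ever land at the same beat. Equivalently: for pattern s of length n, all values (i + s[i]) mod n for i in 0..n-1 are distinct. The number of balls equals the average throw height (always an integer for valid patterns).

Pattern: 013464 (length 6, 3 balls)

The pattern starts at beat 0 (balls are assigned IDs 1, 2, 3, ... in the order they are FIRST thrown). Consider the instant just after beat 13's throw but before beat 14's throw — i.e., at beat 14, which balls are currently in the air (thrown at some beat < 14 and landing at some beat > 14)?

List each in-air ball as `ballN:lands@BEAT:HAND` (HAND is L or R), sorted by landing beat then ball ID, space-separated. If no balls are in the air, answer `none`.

Answer: ball2:lands@15:R ball3:lands@16:L

Derivation:
Beat 1 (R): throw ball1 h=1 -> lands@2:L; in-air after throw: [b1@2:L]
Beat 2 (L): throw ball1 h=3 -> lands@5:R; in-air after throw: [b1@5:R]
Beat 3 (R): throw ball2 h=4 -> lands@7:R; in-air after throw: [b1@5:R b2@7:R]
Beat 4 (L): throw ball3 h=6 -> lands@10:L; in-air after throw: [b1@5:R b2@7:R b3@10:L]
Beat 5 (R): throw ball1 h=4 -> lands@9:R; in-air after throw: [b2@7:R b1@9:R b3@10:L]
Beat 7 (R): throw ball2 h=1 -> lands@8:L; in-air after throw: [b2@8:L b1@9:R b3@10:L]
Beat 8 (L): throw ball2 h=3 -> lands@11:R; in-air after throw: [b1@9:R b3@10:L b2@11:R]
Beat 9 (R): throw ball1 h=4 -> lands@13:R; in-air after throw: [b3@10:L b2@11:R b1@13:R]
Beat 10 (L): throw ball3 h=6 -> lands@16:L; in-air after throw: [b2@11:R b1@13:R b3@16:L]
Beat 11 (R): throw ball2 h=4 -> lands@15:R; in-air after throw: [b1@13:R b2@15:R b3@16:L]
Beat 13 (R): throw ball1 h=1 -> lands@14:L; in-air after throw: [b1@14:L b2@15:R b3@16:L]
Beat 14 (L): throw ball1 h=3 -> lands@17:R; in-air after throw: [b2@15:R b3@16:L b1@17:R]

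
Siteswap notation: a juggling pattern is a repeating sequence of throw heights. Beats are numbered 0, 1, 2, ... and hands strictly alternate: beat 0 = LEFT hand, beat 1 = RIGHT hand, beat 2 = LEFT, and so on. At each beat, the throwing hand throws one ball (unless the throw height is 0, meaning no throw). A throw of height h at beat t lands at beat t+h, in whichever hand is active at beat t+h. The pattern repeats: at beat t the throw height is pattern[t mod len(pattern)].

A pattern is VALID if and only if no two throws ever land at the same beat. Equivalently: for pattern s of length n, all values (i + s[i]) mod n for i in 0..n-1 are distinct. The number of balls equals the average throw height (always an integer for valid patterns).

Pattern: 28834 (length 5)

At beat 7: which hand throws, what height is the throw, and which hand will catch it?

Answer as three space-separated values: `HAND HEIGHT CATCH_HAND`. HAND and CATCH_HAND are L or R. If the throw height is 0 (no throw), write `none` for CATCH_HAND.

Beat 7: 7 mod 2 = 1, so hand = R
Throw height = pattern[7 mod 5] = pattern[2] = 8
Lands at beat 7+8=15, 15 mod 2 = 1, so catch hand = R

Answer: R 8 R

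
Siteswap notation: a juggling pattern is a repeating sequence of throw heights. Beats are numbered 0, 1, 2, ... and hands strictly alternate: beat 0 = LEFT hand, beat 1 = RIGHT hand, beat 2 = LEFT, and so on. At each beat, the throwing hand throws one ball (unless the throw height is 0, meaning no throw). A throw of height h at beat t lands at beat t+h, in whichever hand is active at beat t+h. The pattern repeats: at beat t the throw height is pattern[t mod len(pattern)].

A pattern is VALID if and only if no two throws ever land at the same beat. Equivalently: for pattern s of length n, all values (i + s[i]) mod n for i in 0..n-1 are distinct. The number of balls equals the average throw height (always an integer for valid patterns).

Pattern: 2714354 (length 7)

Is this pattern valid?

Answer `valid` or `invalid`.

Answer: invalid

Derivation:
i=0: (i + s[i]) mod n = (0 + 2) mod 7 = 2
i=1: (i + s[i]) mod n = (1 + 7) mod 7 = 1
i=2: (i + s[i]) mod n = (2 + 1) mod 7 = 3
i=3: (i + s[i]) mod n = (3 + 4) mod 7 = 0
i=4: (i + s[i]) mod n = (4 + 3) mod 7 = 0
i=5: (i + s[i]) mod n = (5 + 5) mod 7 = 3
i=6: (i + s[i]) mod n = (6 + 4) mod 7 = 3
Residues: [2, 1, 3, 0, 0, 3, 3], distinct: False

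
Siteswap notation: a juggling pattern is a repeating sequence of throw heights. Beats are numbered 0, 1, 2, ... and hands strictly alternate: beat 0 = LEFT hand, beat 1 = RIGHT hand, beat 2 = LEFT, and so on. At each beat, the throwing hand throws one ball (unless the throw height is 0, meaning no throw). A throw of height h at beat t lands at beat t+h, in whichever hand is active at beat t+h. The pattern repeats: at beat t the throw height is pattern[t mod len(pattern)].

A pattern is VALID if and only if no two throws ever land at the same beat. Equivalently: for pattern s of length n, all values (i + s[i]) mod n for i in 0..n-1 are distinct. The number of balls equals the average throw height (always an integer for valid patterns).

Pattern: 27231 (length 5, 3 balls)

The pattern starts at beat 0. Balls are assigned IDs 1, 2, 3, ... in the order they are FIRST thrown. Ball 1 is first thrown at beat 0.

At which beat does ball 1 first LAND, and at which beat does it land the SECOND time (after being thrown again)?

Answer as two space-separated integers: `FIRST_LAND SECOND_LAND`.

Answer: 2 4

Derivation:
Beat 0 (L): throw ball1 h=2 -> lands@2:L; in-air after throw: [b1@2:L]
Beat 1 (R): throw ball2 h=7 -> lands@8:L; in-air after throw: [b1@2:L b2@8:L]
Beat 2 (L): throw ball1 h=2 -> lands@4:L; in-air after throw: [b1@4:L b2@8:L]
Beat 3 (R): throw ball3 h=3 -> lands@6:L; in-air after throw: [b1@4:L b3@6:L b2@8:L]
Beat 4 (L): throw ball1 h=1 -> lands@5:R; in-air after throw: [b1@5:R b3@6:L b2@8:L]
Ball 1: thrown@0 h=2 -> first land @2; rethrown@2 h=2 -> second land @4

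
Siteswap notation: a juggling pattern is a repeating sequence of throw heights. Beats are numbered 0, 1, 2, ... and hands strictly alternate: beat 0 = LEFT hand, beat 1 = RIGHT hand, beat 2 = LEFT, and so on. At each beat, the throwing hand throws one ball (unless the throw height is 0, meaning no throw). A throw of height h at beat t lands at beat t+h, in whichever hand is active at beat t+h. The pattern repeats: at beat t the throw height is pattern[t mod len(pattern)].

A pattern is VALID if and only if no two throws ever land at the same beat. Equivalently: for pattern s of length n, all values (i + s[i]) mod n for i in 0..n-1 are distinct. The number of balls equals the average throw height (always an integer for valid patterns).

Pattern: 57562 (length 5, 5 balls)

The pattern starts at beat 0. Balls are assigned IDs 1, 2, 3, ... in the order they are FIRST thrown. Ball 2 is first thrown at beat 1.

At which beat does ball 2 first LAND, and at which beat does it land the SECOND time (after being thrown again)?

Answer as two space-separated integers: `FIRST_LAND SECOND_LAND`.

Answer: 8 14

Derivation:
Beat 0 (L): throw ball1 h=5 -> lands@5:R; in-air after throw: [b1@5:R]
Beat 1 (R): throw ball2 h=7 -> lands@8:L; in-air after throw: [b1@5:R b2@8:L]
Beat 2 (L): throw ball3 h=5 -> lands@7:R; in-air after throw: [b1@5:R b3@7:R b2@8:L]
Beat 3 (R): throw ball4 h=6 -> lands@9:R; in-air after throw: [b1@5:R b3@7:R b2@8:L b4@9:R]
Beat 4 (L): throw ball5 h=2 -> lands@6:L; in-air after throw: [b1@5:R b5@6:L b3@7:R b2@8:L b4@9:R]
Beat 5 (R): throw ball1 h=5 -> lands@10:L; in-air after throw: [b5@6:L b3@7:R b2@8:L b4@9:R b1@10:L]
Beat 6 (L): throw ball5 h=7 -> lands@13:R; in-air after throw: [b3@7:R b2@8:L b4@9:R b1@10:L b5@13:R]
Beat 7 (R): throw ball3 h=5 -> lands@12:L; in-air after throw: [b2@8:L b4@9:R b1@10:L b3@12:L b5@13:R]
Beat 8 (L): throw ball2 h=6 -> lands@14:L; in-air after throw: [b4@9:R b1@10:L b3@12:L b5@13:R b2@14:L]
Beat 9 (R): throw ball4 h=2 -> lands@11:R; in-air after throw: [b1@10:L b4@11:R b3@12:L b5@13:R b2@14:L]
Beat 10 (L): throw ball1 h=5 -> lands@15:R; in-air after throw: [b4@11:R b3@12:L b5@13:R b2@14:L b1@15:R]
Beat 11 (R): throw ball4 h=7 -> lands@18:L; in-air after throw: [b3@12:L b5@13:R b2@14:L b1@15:R b4@18:L]
Beat 12 (L): throw ball3 h=5 -> lands@17:R; in-air after throw: [b5@13:R b2@14:L b1@15:R b3@17:R b4@18:L]
Beat 13 (R): throw ball5 h=6 -> lands@19:R; in-air after throw: [b2@14:L b1@15:R b3@17:R b4@18:L b5@19:R]
Beat 14 (L): throw ball2 h=2 -> lands@16:L; in-air after throw: [b1@15:R b2@16:L b3@17:R b4@18:L b5@19:R]
Ball 2: thrown@1 h=7 -> first land @8; rethrown@8 h=6 -> second land @14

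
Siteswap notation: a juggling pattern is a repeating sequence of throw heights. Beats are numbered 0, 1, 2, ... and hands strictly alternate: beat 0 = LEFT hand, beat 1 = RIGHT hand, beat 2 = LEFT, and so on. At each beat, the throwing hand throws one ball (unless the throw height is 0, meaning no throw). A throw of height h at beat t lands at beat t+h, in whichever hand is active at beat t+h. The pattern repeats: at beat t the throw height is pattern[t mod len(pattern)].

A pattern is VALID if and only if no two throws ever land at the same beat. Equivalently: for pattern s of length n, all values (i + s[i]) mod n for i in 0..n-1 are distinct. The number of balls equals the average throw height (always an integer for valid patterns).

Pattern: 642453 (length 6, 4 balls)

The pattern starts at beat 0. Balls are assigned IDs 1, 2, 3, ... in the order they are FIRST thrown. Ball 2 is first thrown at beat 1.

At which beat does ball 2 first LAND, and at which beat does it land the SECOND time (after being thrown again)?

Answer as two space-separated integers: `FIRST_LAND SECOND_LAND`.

Answer: 5 8

Derivation:
Beat 0 (L): throw ball1 h=6 -> lands@6:L; in-air after throw: [b1@6:L]
Beat 1 (R): throw ball2 h=4 -> lands@5:R; in-air after throw: [b2@5:R b1@6:L]
Beat 2 (L): throw ball3 h=2 -> lands@4:L; in-air after throw: [b3@4:L b2@5:R b1@6:L]
Beat 3 (R): throw ball4 h=4 -> lands@7:R; in-air after throw: [b3@4:L b2@5:R b1@6:L b4@7:R]
Beat 4 (L): throw ball3 h=5 -> lands@9:R; in-air after throw: [b2@5:R b1@6:L b4@7:R b3@9:R]
Beat 5 (R): throw ball2 h=3 -> lands@8:L; in-air after throw: [b1@6:L b4@7:R b2@8:L b3@9:R]
Beat 6 (L): throw ball1 h=6 -> lands@12:L; in-air after throw: [b4@7:R b2@8:L b3@9:R b1@12:L]
Beat 7 (R): throw ball4 h=4 -> lands@11:R; in-air after throw: [b2@8:L b3@9:R b4@11:R b1@12:L]
Beat 8 (L): throw ball2 h=2 -> lands@10:L; in-air after throw: [b3@9:R b2@10:L b4@11:R b1@12:L]
Ball 2: thrown@1 h=4 -> first land @5; rethrown@5 h=3 -> second land @8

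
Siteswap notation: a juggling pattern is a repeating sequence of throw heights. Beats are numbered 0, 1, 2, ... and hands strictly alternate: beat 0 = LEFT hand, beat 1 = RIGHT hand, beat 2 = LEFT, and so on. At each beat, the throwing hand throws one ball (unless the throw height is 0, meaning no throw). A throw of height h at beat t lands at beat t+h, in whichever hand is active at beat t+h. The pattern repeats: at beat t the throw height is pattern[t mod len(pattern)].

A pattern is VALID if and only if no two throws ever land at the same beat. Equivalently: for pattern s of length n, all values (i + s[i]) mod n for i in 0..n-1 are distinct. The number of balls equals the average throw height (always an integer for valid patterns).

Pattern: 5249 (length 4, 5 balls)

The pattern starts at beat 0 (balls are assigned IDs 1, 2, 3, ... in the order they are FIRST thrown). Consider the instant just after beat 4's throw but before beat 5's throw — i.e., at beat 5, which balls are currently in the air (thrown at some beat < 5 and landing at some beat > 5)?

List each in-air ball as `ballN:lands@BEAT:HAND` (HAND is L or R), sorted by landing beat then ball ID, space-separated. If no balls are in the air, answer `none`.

Answer: ball3:lands@6:L ball4:lands@9:R ball2:lands@12:L

Derivation:
Beat 0 (L): throw ball1 h=5 -> lands@5:R; in-air after throw: [b1@5:R]
Beat 1 (R): throw ball2 h=2 -> lands@3:R; in-air after throw: [b2@3:R b1@5:R]
Beat 2 (L): throw ball3 h=4 -> lands@6:L; in-air after throw: [b2@3:R b1@5:R b3@6:L]
Beat 3 (R): throw ball2 h=9 -> lands@12:L; in-air after throw: [b1@5:R b3@6:L b2@12:L]
Beat 4 (L): throw ball4 h=5 -> lands@9:R; in-air after throw: [b1@5:R b3@6:L b4@9:R b2@12:L]
Beat 5 (R): throw ball1 h=2 -> lands@7:R; in-air after throw: [b3@6:L b1@7:R b4@9:R b2@12:L]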